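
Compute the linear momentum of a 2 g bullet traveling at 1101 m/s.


p = m*v = 0.002*1101 = 2.202 kg·m/s

2.202 kg·m/s


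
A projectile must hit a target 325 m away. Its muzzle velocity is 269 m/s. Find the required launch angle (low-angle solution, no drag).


sin(2*theta) = R*g/v0^2 = 325*9.81/269^2 = 0.0440603, theta = arcsin(0.0440603)/2 = 1.263°

1.263 degrees


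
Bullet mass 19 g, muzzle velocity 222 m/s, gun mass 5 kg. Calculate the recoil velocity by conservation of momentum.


v_recoil = m_p * v_p / m_gun = 0.019 * 222 / 5 = 0.8436 m/s

0.8436 m/s


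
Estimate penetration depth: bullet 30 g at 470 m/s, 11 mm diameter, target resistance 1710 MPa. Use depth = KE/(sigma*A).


A = pi*(d/2)^2 = pi*(11/2)^2 = 95.0332 mm^2
E = 0.5*m*v^2 = 0.5*0.03*470^2 = 3313.5 J
depth = E/(sigma*A) = 3313.5 J / (1710 MPa * 95.0332 mm^2) = 3313.5/(1710 * 95.0332) m = 0.0203899 m ≈ 20.39 mm

20.39 mm


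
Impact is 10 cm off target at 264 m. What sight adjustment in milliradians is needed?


1 mrad subtends 1 cm per 10 m of range, so adj = error_cm / (dist_m / 10) = 10 / (264/10) = 0.3788 mrad

0.3788 mrad


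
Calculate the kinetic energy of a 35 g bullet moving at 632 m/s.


E = 0.5*m*v^2 = 0.5*0.035*632^2 = 6990 J

6990 J


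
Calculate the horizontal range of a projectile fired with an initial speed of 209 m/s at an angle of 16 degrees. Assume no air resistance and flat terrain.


R = v0^2 * sin(2*theta) / g = 209^2 * sin(2*16°) / 9.81 = 2360 m

2360 m


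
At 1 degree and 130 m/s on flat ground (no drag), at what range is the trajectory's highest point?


R = v0^2*sin(2*theta)/g = 130^2*sin(2*1°)/9.81 = 60.1225 m
apex_dist = R/2 = 60.1225/2 = 30.06 m

30.06 m


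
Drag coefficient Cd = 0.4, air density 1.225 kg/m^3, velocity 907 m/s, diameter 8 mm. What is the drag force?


A = pi*(d/2)^2 = pi*(8/2000)^2 = 5.02655e-05 m^2
Fd = 0.5*Cd*rho*A*v^2 = 0.5*0.4*1.225*5.02655e-05*907^2 = 10.13 N

10.13 N


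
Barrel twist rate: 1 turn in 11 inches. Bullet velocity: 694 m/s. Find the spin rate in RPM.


twist_m = 11*0.0254 = 0.2794 m
spin = v/twist = 694/0.2794 = 2483.894 rev/s
RPM = spin*60 = 2483.894*60 ≈ 149034 RPM

149034 RPM


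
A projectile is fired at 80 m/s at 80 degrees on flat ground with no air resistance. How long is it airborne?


T = 2*v0*sin(theta)/g = 2*80*sin(80°)/9.81 = 16.06 s

16.06 s


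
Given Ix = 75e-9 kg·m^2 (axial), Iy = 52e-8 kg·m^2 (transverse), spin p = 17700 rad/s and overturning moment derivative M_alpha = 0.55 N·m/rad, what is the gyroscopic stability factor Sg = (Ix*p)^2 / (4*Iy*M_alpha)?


Sg = Ix^2 * p^2 / (4 * Iy * M_alpha) = (75e-9)^2 * 17700^2 / (4 * 52e-8 * 0.55) = 1.54

1.54


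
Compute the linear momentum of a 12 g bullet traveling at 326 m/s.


p = m*v = 0.012*326 = 3.912 kg·m/s

3.912 kg·m/s


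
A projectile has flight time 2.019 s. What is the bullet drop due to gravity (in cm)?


drop = 0.5*g*t^2 = 0.5*9.81*2.019^2 = 19.9946 m ≈ 1999 cm

1999 cm


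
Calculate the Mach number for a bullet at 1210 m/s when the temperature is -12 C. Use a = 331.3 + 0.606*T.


a = 331.3 + 0.606*(-12) = 324.028 m/s
M = v/a = 1210/324.028 = 3.734

3.734


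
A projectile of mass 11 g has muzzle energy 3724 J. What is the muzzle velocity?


v = sqrt(2*E/m) = sqrt(2*3724/0.011) = 822.9 m/s

822.9 m/s


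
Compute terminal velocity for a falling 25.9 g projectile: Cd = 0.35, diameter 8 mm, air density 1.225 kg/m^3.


A = pi*(d/2)^2 = pi*(8/2000)^2 = 5.02655e-05 m^2
vt = sqrt(2mg/(Cd*rho*A)) = sqrt(2*0.0259*9.81/(0.35 * 1.225 * 5.02655e-05)) = 153.6 m/s

153.6 m/s


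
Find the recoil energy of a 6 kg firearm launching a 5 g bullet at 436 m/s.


v_r = m_p*v_p/m_gun = 0.005*436/6 = 0.363333 m/s, E_r = 0.5*m_gun*v_r^2 = 0.5*6*0.363333^2 = 0.396 J

0.396 J


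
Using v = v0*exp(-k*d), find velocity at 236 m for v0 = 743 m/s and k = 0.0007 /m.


v = v0*exp(-k*d) = 743*exp(-0.0007*236) = 629.9 m/s

629.9 m/s


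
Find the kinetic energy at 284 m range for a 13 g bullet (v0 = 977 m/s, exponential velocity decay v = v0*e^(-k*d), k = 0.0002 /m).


v = v0*exp(-k*d) = 977*exp(-0.0002*284) = 923.053 m/s
E = 0.5*m*v^2 = 0.5*0.013*923.053^2 = 5538 J

5538 J


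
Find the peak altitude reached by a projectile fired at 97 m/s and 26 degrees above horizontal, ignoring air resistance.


H = (v0*sin(theta))^2 / (2g) = (97*sin(26°))^2 / (2*9.81) = 92.16 m

92.16 m


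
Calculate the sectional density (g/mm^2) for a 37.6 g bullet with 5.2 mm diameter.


SD = m/d^2 = 37.6/5.2^2 = 1.391 g/mm^2

1.391 g/mm^2


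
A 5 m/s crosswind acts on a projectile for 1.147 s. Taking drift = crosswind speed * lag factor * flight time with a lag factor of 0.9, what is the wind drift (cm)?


drift = v_wind * lag * t = 5 * 0.9 * 1.147 = 5.1615 m ≈ 516.1 cm

516.1 cm


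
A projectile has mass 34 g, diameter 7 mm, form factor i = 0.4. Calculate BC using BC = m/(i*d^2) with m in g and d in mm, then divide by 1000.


BC = m/(i*d^2*1000) = 34/(0.4 * 7^2 * 1000) = 0.001735

0.001735


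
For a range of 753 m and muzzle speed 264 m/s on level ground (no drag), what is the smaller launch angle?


sin(2*theta) = R*g/v0^2 = 753*9.81/264^2 = 0.105988, theta = arcsin(0.105988)/2 = 3.042°

3.042 degrees


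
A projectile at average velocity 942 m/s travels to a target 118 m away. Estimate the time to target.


t = d/v = 118/942 = 0.1253 s

0.1253 s


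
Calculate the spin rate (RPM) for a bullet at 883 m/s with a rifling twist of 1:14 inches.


twist_m = 14*0.0254 = 0.3556 m
spin = v/twist = 883/0.3556 = 2483.127 rev/s
RPM = spin*60 = 2483.127*60 ≈ 148988 RPM

148988 RPM


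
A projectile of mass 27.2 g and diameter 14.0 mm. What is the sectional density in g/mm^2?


SD = m/d^2 = 27.2/14.0^2 = 0.1388 g/mm^2

0.1388 g/mm^2


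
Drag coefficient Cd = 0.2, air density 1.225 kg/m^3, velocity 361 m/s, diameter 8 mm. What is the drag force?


A = pi*(d/2)^2 = pi*(8/2000)^2 = 5.02655e-05 m^2
Fd = 0.5*Cd*rho*A*v^2 = 0.5*0.2*1.225*5.02655e-05*361^2 = 0.8025 N

0.8025 N


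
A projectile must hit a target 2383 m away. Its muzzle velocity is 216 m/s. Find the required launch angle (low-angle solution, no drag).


sin(2*theta) = R*g/v0^2 = 2383*9.81/216^2 = 0.501055, theta = arcsin(0.501055)/2 = 15.03°

15.03 degrees


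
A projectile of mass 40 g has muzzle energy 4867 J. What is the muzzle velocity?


v = sqrt(2*E/m) = sqrt(2*4867/0.04) = 493.3 m/s

493.3 m/s


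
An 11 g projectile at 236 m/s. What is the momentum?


p = m*v = 0.011*236 = 2.596 kg·m/s

2.596 kg·m/s


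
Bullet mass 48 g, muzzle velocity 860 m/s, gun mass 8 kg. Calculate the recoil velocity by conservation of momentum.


v_recoil = m_p * v_p / m_gun = 0.048 * 860 / 8 = 5.16 m/s

5.16 m/s


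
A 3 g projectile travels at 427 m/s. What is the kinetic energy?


E = 0.5*m*v^2 = 0.5*0.003*427^2 = 273.5 J

273.5 J


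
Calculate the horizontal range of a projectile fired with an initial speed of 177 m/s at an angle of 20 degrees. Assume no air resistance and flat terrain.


R = v0^2 * sin(2*theta) / g = 177^2 * sin(2*20°) / 9.81 = 2053 m

2053 m


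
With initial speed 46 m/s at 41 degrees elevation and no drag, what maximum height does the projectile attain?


H = (v0*sin(theta))^2 / (2g) = (46*sin(41°))^2 / (2*9.81) = 46.42 m

46.42 m


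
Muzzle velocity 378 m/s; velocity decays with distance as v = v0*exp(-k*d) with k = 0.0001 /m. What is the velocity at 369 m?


v = v0*exp(-k*d) = 378*exp(-0.0001*369) = 364.3 m/s

364.3 m/s


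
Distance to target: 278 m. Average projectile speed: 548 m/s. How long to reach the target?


t = d/v = 278/548 = 0.5073 s

0.5073 s


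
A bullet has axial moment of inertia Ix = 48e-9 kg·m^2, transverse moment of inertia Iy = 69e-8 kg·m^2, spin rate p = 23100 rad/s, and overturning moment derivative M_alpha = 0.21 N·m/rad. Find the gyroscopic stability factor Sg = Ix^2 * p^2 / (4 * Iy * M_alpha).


Sg = Ix^2 * p^2 / (4 * Iy * M_alpha) = (48e-9)^2 * 23100^2 / (4 * 69e-8 * 0.21) = 2.121

2.121


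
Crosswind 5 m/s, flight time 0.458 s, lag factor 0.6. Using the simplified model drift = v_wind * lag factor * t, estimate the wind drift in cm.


drift = v_wind * lag * t = 5 * 0.6 * 0.458 = 1.374 m ≈ 137.4 cm

137.4 cm


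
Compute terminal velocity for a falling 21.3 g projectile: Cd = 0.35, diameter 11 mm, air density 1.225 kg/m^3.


A = pi*(d/2)^2 = pi*(11/2000)^2 = 9.50332e-05 m^2
vt = sqrt(2mg/(Cd*rho*A)) = sqrt(2*0.0213*9.81/(0.35 * 1.225 * 9.50332e-05)) = 101.3 m/s

101.3 m/s


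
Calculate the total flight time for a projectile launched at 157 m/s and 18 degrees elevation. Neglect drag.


T = 2*v0*sin(theta)/g = 2*157*sin(18°)/9.81 = 9.891 s

9.891 s


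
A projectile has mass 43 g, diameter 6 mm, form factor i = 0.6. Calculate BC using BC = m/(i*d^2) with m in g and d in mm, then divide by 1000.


BC = m/(i*d^2*1000) = 43/(0.6 * 6^2 * 1000) = 0.001991

0.001991


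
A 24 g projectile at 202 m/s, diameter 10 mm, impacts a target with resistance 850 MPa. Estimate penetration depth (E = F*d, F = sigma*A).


A = pi*(d/2)^2 = pi*(10/2)^2 = 78.5398 mm^2
E = 0.5*m*v^2 = 0.5*0.024*202^2 = 489.648 J
depth = E/(sigma*A) = 489.648 J / (850 MPa * 78.5398 mm^2) = 489.648/(850 * 78.5398) m = 0.00733458 m ≈ 7.335 mm

7.335 mm


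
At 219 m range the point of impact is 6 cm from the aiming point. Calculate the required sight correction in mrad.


1 mrad subtends 1 cm per 10 m of range, so adj = error_cm / (dist_m / 10) = 6 / (219/10) = 0.274 mrad

0.274 mrad


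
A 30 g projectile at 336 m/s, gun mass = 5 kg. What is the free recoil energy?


v_r = m_p*v_p/m_gun = 0.03*336/5 = 2.016 m/s, E_r = 0.5*m_gun*v_r^2 = 0.5*5*2.016^2 = 10.16 J

10.16 J


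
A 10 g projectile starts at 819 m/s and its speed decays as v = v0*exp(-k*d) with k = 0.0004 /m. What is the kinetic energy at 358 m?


v = v0*exp(-k*d) = 819*exp(-0.0004*358) = 709.73 m/s
E = 0.5*m*v^2 = 0.5*0.01*709.73^2 = 2519 J

2519 J


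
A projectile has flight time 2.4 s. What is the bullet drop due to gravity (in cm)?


drop = 0.5*g*t^2 = 0.5*9.81*2.4^2 = 28.2528 m ≈ 2825 cm

2825 cm


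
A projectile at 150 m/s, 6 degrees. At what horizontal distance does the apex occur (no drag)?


R = v0^2*sin(2*theta)/g = 150^2*sin(2*6°)/9.81 = 476.862 m
apex_dist = R/2 = 476.862/2 = 238.4 m

238.4 m


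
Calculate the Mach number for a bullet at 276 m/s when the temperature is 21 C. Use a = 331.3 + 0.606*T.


a = 331.3 + 0.606*(21) = 344.026 m/s
M = v/a = 276/344.026 = 0.8023

0.8023


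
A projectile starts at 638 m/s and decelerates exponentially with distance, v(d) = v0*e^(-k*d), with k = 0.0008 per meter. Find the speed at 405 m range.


v = v0*exp(-k*d) = 638*exp(-0.0008*405) = 461.4 m/s

461.4 m/s


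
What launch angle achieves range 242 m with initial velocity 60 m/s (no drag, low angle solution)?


sin(2*theta) = R*g/v0^2 = 242*9.81/60^2 = 0.65945, theta = arcsin(0.65945)/2 = 20.63°

20.63 degrees


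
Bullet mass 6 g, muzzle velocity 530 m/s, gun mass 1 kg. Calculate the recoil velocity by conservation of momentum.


v_recoil = m_p * v_p / m_gun = 0.006 * 530 / 1 = 3.18 m/s

3.18 m/s


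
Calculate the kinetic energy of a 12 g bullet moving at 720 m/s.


E = 0.5*m*v^2 = 0.5*0.012*720^2 = 3110 J

3110 J


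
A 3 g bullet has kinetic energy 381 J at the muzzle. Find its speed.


v = sqrt(2*E/m) = sqrt(2*381/0.003) = 504 m/s

504 m/s


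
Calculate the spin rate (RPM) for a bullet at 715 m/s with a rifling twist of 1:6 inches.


twist_m = 6*0.0254 = 0.1524 m
spin = v/twist = 715/0.1524 = 4691.601 rev/s
RPM = spin*60 = 4691.601*60 ≈ 281496 RPM

281496 RPM


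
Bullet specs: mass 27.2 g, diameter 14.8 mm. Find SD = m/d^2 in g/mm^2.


SD = m/d^2 = 27.2/14.8^2 = 0.1242 g/mm^2

0.1242 g/mm^2


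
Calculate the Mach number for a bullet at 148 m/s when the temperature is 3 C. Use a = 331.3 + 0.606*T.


a = 331.3 + 0.606*(3) = 333.118 m/s
M = v/a = 148/333.118 = 0.4443

0.4443


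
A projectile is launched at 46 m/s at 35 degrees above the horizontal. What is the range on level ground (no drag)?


R = v0^2 * sin(2*theta) / g = 46^2 * sin(2*35°) / 9.81 = 202.7 m

202.7 m


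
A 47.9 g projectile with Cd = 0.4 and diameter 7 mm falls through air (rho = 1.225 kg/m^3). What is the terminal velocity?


A = pi*(d/2)^2 = pi*(7/2000)^2 = 3.84845e-05 m^2
vt = sqrt(2mg/(Cd*rho*A)) = sqrt(2*0.0479*9.81/(0.4 * 1.225 * 3.84845e-05)) = 223.2 m/s

223.2 m/s


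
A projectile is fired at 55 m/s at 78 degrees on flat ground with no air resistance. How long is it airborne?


T = 2*v0*sin(theta)/g = 2*55*sin(78°)/9.81 = 10.97 s

10.97 s


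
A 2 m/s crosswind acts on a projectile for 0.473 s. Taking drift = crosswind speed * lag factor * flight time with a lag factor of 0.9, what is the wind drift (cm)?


drift = v_wind * lag * t = 2 * 0.9 * 0.473 = 0.8514 m ≈ 85.14 cm

85.14 cm


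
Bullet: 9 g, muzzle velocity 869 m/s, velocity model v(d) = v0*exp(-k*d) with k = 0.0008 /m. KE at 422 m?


v = v0*exp(-k*d) = 869*exp(-0.0008*422) = 620.015 m/s
E = 0.5*m*v^2 = 0.5*0.009*620.015^2 = 1730 J

1730 J


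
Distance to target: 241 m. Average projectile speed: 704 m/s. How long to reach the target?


t = d/v = 241/704 = 0.3423 s

0.3423 s


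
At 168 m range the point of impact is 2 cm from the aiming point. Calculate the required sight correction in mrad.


1 mrad subtends 1 cm per 10 m of range, so adj = error_cm / (dist_m / 10) = 2 / (168/10) = 0.119 mrad

0.119 mrad


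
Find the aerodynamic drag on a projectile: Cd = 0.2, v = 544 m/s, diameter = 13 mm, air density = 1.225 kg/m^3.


A = pi*(d/2)^2 = pi*(13/2000)^2 = 1.32732e-04 m^2
Fd = 0.5*Cd*rho*A*v^2 = 0.5*0.2*1.225*1.32732e-04*544^2 = 4.812 N

4.812 N


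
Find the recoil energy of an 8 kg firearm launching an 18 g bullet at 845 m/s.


v_r = m_p*v_p/m_gun = 0.018*845/8 = 1.90125 m/s, E_r = 0.5*m_gun*v_r^2 = 0.5*8*1.90125^2 = 14.46 J

14.46 J


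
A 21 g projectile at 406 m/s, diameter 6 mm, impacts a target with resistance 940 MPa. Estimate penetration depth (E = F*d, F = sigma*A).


A = pi*(d/2)^2 = pi*(6/2)^2 = 28.2743 mm^2
E = 0.5*m*v^2 = 0.5*0.021*406^2 = 1730.78 J
depth = E/(sigma*A) = 1730.78 J / (940 MPa * 28.2743 mm^2) = 1730.78/(940 * 28.2743) m = 0.065121 m ≈ 65.12 mm

65.12 mm


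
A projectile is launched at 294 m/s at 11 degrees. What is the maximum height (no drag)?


H = (v0*sin(theta))^2 / (2g) = (294*sin(11°))^2 / (2*9.81) = 160.4 m

160.4 m


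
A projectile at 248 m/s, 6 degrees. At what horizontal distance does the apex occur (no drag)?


R = v0^2*sin(2*theta)/g = 248^2*sin(2*6°)/9.81 = 1303.51 m
apex_dist = R/2 = 1303.51/2 = 651.8 m

651.8 m


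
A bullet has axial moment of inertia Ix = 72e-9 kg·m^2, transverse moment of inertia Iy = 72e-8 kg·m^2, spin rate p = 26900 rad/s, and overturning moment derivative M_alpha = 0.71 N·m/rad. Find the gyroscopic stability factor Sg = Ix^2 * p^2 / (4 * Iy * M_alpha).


Sg = Ix^2 * p^2 / (4 * Iy * M_alpha) = (72e-9)^2 * 26900^2 / (4 * 72e-8 * 0.71) = 1.835

1.835


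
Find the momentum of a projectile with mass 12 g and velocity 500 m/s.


p = m*v = 0.012*500 = 6 kg·m/s

6 kg·m/s


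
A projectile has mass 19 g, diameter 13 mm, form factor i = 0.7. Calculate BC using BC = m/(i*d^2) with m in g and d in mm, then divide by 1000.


BC = m/(i*d^2*1000) = 19/(0.7 * 13^2 * 1000) = 0.0001606

0.0001606


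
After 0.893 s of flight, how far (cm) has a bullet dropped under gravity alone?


drop = 0.5*g*t^2 = 0.5*9.81*0.893^2 = 3.91149 m ≈ 391.1 cm

391.1 cm


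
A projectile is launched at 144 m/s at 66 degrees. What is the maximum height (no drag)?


H = (v0*sin(theta))^2 / (2g) = (144*sin(66°))^2 / (2*9.81) = 882 m

882 m


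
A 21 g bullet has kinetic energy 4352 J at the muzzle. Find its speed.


v = sqrt(2*E/m) = sqrt(2*4352/0.021) = 643.8 m/s

643.8 m/s


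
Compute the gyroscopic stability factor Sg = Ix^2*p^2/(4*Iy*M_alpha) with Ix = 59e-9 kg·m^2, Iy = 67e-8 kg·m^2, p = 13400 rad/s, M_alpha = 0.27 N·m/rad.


Sg = Ix^2 * p^2 / (4 * Iy * M_alpha) = (59e-9)^2 * 13400^2 / (4 * 67e-8 * 0.27) = 0.8638

0.8638


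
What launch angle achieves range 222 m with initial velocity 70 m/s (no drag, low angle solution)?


sin(2*theta) = R*g/v0^2 = 222*9.81/70^2 = 0.444453, theta = arcsin(0.444453)/2 = 13.19°

13.19 degrees


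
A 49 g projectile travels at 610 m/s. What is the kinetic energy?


E = 0.5*m*v^2 = 0.5*0.049*610^2 = 9116 J

9116 J


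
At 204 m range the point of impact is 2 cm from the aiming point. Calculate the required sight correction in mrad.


1 mrad subtends 1 cm per 10 m of range, so adj = error_cm / (dist_m / 10) = 2 / (204/10) = 0.09804 mrad

0.09804 mrad


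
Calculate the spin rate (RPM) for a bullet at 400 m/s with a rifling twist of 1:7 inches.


twist_m = 7*0.0254 = 0.1778 m
spin = v/twist = 400/0.1778 = 2249.719 rev/s
RPM = spin*60 = 2249.719*60 ≈ 134983 RPM

134983 RPM


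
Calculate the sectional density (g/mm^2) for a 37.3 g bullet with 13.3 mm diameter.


SD = m/d^2 = 37.3/13.3^2 = 0.2109 g/mm^2

0.2109 g/mm^2


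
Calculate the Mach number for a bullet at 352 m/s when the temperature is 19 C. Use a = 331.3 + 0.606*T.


a = 331.3 + 0.606*(19) = 342.814 m/s
M = v/a = 352/342.814 = 1.027

1.027


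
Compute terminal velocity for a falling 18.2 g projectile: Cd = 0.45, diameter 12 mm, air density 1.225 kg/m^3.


A = pi*(d/2)^2 = pi*(12/2000)^2 = 1.13097e-04 m^2
vt = sqrt(2mg/(Cd*rho*A)) = sqrt(2*0.0182*9.81/(0.45 * 1.225 * 1.13097e-04)) = 75.68 m/s

75.68 m/s


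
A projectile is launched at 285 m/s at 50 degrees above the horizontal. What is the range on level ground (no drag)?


R = v0^2 * sin(2*theta) / g = 285^2 * sin(2*50°) / 9.81 = 8154 m

8154 m


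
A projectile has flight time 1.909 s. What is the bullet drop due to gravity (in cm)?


drop = 0.5*g*t^2 = 0.5*9.81*1.909^2 = 17.8752 m ≈ 1788 cm

1788 cm


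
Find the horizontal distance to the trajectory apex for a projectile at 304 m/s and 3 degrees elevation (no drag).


R = v0^2*sin(2*theta)/g = 304^2*sin(2*3°)/9.81 = 984.72 m
apex_dist = R/2 = 984.72/2 = 492.4 m

492.4 m


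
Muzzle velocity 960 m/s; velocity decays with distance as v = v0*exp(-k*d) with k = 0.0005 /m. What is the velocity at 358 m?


v = v0*exp(-k*d) = 960*exp(-0.0005*358) = 802.7 m/s

802.7 m/s


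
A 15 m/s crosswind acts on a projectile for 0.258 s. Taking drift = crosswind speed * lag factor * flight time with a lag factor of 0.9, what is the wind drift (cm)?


drift = v_wind * lag * t = 15 * 0.9 * 0.258 = 3.483 m ≈ 348.3 cm

348.3 cm


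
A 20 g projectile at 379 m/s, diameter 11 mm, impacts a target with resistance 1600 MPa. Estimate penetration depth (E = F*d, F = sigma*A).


A = pi*(d/2)^2 = pi*(11/2)^2 = 95.0332 mm^2
E = 0.5*m*v^2 = 0.5*0.02*379^2 = 1436.41 J
depth = E/(sigma*A) = 1436.41 J / (1600 MPa * 95.0332 mm^2) = 1436.41/(1600 * 95.0332) m = 0.00944677 m ≈ 9.447 mm

9.447 mm


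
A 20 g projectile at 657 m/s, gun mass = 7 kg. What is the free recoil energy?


v_r = m_p*v_p/m_gun = 0.02*657/7 = 1.87714 m/s, E_r = 0.5*m_gun*v_r^2 = 0.5*7*1.87714^2 = 12.33 J

12.33 J


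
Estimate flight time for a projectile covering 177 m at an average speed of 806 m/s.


t = d/v = 177/806 = 0.2196 s

0.2196 s


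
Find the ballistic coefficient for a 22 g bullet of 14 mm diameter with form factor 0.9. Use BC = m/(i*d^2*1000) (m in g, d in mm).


BC = m/(i*d^2*1000) = 22/(0.9 * 14^2 * 1000) = 0.0001247

0.0001247


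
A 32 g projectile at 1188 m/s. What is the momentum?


p = m*v = 0.032*1188 = 38.02 kg·m/s

38.02 kg·m/s


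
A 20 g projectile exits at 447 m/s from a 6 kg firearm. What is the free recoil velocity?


v_recoil = m_p * v_p / m_gun = 0.02 * 447 / 6 = 1.49 m/s

1.49 m/s


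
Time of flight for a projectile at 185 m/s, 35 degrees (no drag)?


T = 2*v0*sin(theta)/g = 2*185*sin(35°)/9.81 = 21.63 s

21.63 s


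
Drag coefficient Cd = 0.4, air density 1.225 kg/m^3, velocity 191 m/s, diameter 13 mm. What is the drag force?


A = pi*(d/2)^2 = pi*(13/2000)^2 = 1.32732e-04 m^2
Fd = 0.5*Cd*rho*A*v^2 = 0.5*0.4*1.225*1.32732e-04*191^2 = 1.186 N

1.186 N


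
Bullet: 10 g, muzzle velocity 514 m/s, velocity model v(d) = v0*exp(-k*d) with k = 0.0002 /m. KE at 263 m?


v = v0*exp(-k*d) = 514*exp(-0.0002*263) = 487.662 m/s
E = 0.5*m*v^2 = 0.5*0.01*487.662^2 = 1189 J

1189 J


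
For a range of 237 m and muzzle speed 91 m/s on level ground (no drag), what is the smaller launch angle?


sin(2*theta) = R*g/v0^2 = 237*9.81/91^2 = 0.28076, theta = arcsin(0.28076)/2 = 8.153°

8.153 degrees


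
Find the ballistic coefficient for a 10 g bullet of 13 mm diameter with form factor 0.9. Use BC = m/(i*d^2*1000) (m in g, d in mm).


BC = m/(i*d^2*1000) = 10/(0.9 * 13^2 * 1000) = 6.575e-05

6.575e-05


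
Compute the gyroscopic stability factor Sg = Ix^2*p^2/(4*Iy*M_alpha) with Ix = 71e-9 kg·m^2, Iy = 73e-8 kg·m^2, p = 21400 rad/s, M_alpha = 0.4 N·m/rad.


Sg = Ix^2 * p^2 / (4 * Iy * M_alpha) = (71e-9)^2 * 21400^2 / (4 * 73e-8 * 0.4) = 1.977

1.977


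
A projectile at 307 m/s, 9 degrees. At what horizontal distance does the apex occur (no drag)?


R = v0^2*sin(2*theta)/g = 307^2*sin(2*9°)/9.81 = 2968.86 m
apex_dist = R/2 = 2968.86/2 = 1484 m

1484 m


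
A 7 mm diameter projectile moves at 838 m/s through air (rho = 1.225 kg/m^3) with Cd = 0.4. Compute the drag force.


A = pi*(d/2)^2 = pi*(7/2000)^2 = 3.84845e-05 m^2
Fd = 0.5*Cd*rho*A*v^2 = 0.5*0.4*1.225*3.84845e-05*838^2 = 6.621 N

6.621 N


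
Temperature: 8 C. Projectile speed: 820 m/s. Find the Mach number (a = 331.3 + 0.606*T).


a = 331.3 + 0.606*(8) = 336.148 m/s
M = v/a = 820/336.148 = 2.439

2.439


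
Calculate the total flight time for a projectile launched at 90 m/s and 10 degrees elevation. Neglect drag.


T = 2*v0*sin(theta)/g = 2*90*sin(10°)/9.81 = 3.186 s

3.186 s


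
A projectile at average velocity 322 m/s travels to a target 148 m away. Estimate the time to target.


t = d/v = 148/322 = 0.4596 s

0.4596 s


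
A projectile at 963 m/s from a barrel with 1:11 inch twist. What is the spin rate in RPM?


twist_m = 11*0.0254 = 0.2794 m
spin = v/twist = 963/0.2794 = 3446.671 rev/s
RPM = spin*60 = 3446.671*60 ≈ 206800 RPM

206800 RPM


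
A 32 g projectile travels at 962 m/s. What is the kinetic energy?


E = 0.5*m*v^2 = 0.5*0.032*962^2 = 14807 J

14807 J


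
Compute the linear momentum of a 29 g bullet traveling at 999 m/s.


p = m*v = 0.029*999 = 28.97 kg·m/s

28.97 kg·m/s


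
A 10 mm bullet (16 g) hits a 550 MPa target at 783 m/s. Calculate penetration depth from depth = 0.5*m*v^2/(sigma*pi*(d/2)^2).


A = pi*(d/2)^2 = pi*(10/2)^2 = 78.5398 mm^2
E = 0.5*m*v^2 = 0.5*0.016*783^2 = 4904.71 J
depth = E/(sigma*A) = 4904.71 J / (550 MPa * 78.5398 mm^2) = 4904.71/(550 * 78.5398) m = 0.113543 m ≈ 113.5 mm

113.5 mm


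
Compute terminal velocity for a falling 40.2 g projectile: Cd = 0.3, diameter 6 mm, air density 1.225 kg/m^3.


A = pi*(d/2)^2 = pi*(6/2000)^2 = 2.82743e-05 m^2
vt = sqrt(2mg/(Cd*rho*A)) = sqrt(2*0.0402*9.81/(0.3 * 1.225 * 2.82743e-05)) = 275.5 m/s

275.5 m/s


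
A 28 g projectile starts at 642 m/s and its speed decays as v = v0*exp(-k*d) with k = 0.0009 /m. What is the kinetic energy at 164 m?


v = v0*exp(-k*d) = 642*exp(-0.0009*164) = 553.902 m/s
E = 0.5*m*v^2 = 0.5*0.028*553.902^2 = 4295 J

4295 J


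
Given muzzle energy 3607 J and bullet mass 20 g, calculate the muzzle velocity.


v = sqrt(2*E/m) = sqrt(2*3607/0.02) = 600.6 m/s

600.6 m/s


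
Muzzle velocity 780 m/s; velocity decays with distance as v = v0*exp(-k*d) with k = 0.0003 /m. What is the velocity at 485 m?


v = v0*exp(-k*d) = 780*exp(-0.0003*485) = 674.4 m/s

674.4 m/s


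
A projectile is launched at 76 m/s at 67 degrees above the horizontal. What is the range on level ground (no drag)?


R = v0^2 * sin(2*theta) / g = 76^2 * sin(2*67°) / 9.81 = 423.5 m

423.5 m


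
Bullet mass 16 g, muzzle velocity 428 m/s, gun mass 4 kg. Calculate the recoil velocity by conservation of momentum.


v_recoil = m_p * v_p / m_gun = 0.016 * 428 / 4 = 1.712 m/s

1.712 m/s


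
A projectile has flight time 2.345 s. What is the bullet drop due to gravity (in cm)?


drop = 0.5*g*t^2 = 0.5*9.81*2.345^2 = 26.9727 m ≈ 2697 cm

2697 cm


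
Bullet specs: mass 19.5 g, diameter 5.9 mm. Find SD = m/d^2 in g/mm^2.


SD = m/d^2 = 19.5/5.9^2 = 0.5602 g/mm^2

0.5602 g/mm^2


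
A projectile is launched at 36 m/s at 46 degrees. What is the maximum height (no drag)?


H = (v0*sin(theta))^2 / (2g) = (36*sin(46°))^2 / (2*9.81) = 34.18 m

34.18 m


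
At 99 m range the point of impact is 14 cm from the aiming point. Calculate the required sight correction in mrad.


1 mrad subtends 1 cm per 10 m of range, so adj = error_cm / (dist_m / 10) = 14 / (99/10) = 1.414 mrad

1.414 mrad


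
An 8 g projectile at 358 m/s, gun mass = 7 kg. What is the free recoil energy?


v_r = m_p*v_p/m_gun = 0.008*358/7 = 0.409143 m/s, E_r = 0.5*m_gun*v_r^2 = 0.5*7*0.409143^2 = 0.5859 J

0.5859 J


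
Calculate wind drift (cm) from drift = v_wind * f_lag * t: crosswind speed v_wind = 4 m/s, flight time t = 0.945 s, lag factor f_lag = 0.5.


drift = v_wind * lag * t = 4 * 0.5 * 0.945 = 1.89 m ≈ 189 cm

189 cm


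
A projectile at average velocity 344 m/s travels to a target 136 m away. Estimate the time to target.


t = d/v = 136/344 = 0.3953 s

0.3953 s


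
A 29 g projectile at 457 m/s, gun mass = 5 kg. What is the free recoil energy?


v_r = m_p*v_p/m_gun = 0.029*457/5 = 2.6506 m/s, E_r = 0.5*m_gun*v_r^2 = 0.5*5*2.6506^2 = 17.56 J

17.56 J


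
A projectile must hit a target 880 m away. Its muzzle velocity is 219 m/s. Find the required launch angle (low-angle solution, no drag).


sin(2*theta) = R*g/v0^2 = 880*9.81/219^2 = 0.179996, theta = arcsin(0.179996)/2 = 5.185°

5.185 degrees


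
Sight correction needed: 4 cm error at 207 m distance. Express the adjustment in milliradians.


1 mrad subtends 1 cm per 10 m of range, so adj = error_cm / (dist_m / 10) = 4 / (207/10) = 0.1932 mrad

0.1932 mrad


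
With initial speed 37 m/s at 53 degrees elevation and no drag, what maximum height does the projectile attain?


H = (v0*sin(theta))^2 / (2g) = (37*sin(53°))^2 / (2*9.81) = 44.5 m

44.5 m


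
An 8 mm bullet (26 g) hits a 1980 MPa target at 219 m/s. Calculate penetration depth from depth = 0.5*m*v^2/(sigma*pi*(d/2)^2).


A = pi*(d/2)^2 = pi*(8/2)^2 = 50.2655 mm^2
E = 0.5*m*v^2 = 0.5*0.026*219^2 = 623.493 J
depth = E/(sigma*A) = 623.493 J / (1980 MPa * 50.2655 mm^2) = 623.493/(1980 * 50.2655) m = 0.00626465 m ≈ 6.265 mm

6.265 mm


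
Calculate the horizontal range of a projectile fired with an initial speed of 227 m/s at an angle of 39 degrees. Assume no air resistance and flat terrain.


R = v0^2 * sin(2*theta) / g = 227^2 * sin(2*39°) / 9.81 = 5138 m

5138 m


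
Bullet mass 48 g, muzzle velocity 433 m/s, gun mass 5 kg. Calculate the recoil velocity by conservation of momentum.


v_recoil = m_p * v_p / m_gun = 0.048 * 433 / 5 = 4.157 m/s

4.157 m/s


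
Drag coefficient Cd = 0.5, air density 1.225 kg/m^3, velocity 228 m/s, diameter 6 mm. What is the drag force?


A = pi*(d/2)^2 = pi*(6/2000)^2 = 2.82743e-05 m^2
Fd = 0.5*Cd*rho*A*v^2 = 0.5*0.5*1.225*2.82743e-05*228^2 = 0.4501 N

0.4501 N


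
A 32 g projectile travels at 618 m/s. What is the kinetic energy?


E = 0.5*m*v^2 = 0.5*0.032*618^2 = 6111 J

6111 J


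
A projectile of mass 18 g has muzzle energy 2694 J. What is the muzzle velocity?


v = sqrt(2*E/m) = sqrt(2*2694/0.018) = 547.1 m/s

547.1 m/s


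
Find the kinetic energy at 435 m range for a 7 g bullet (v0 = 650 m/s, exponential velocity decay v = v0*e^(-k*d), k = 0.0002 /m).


v = v0*exp(-k*d) = 650*exp(-0.0002*435) = 595.84 m/s
E = 0.5*m*v^2 = 0.5*0.007*595.84^2 = 1243 J

1243 J


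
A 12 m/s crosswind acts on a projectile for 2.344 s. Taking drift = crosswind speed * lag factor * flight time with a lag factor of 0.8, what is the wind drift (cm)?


drift = v_wind * lag * t = 12 * 0.8 * 2.344 = 22.5024 m ≈ 2250 cm

2250 cm


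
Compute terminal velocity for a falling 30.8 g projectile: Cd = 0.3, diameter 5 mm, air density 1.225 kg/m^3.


A = pi*(d/2)^2 = pi*(5/2000)^2 = 1.96350e-05 m^2
vt = sqrt(2mg/(Cd*rho*A)) = sqrt(2*0.0308*9.81/(0.3 * 1.225 * 1.96350e-05)) = 289.4 m/s

289.4 m/s


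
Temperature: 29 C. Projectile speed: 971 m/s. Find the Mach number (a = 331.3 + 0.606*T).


a = 331.3 + 0.606*(29) = 348.874 m/s
M = v/a = 971/348.874 = 2.783

2.783


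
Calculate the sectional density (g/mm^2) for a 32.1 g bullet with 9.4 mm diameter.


SD = m/d^2 = 32.1/9.4^2 = 0.3633 g/mm^2

0.3633 g/mm^2


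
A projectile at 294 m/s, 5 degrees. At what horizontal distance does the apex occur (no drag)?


R = v0^2*sin(2*theta)/g = 294^2*sin(2*5°)/9.81 = 1530.02 m
apex_dist = R/2 = 1530.02/2 = 765 m

765 m


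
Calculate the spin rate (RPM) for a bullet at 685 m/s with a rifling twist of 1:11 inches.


twist_m = 11*0.0254 = 0.2794 m
spin = v/twist = 685/0.2794 = 2451.682 rev/s
RPM = spin*60 = 2451.682*60 ≈ 147101 RPM

147101 RPM


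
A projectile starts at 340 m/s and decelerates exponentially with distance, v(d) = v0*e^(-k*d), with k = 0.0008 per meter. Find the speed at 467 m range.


v = v0*exp(-k*d) = 340*exp(-0.0008*467) = 234 m/s

234 m/s


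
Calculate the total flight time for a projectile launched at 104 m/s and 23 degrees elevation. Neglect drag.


T = 2*v0*sin(theta)/g = 2*104*sin(23°)/9.81 = 8.285 s

8.285 s


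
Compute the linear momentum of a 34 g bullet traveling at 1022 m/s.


p = m*v = 0.034*1022 = 34.75 kg·m/s

34.75 kg·m/s


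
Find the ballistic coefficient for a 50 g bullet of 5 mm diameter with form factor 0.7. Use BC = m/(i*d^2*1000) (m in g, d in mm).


BC = m/(i*d^2*1000) = 50/(0.7 * 5^2 * 1000) = 0.002857

0.002857


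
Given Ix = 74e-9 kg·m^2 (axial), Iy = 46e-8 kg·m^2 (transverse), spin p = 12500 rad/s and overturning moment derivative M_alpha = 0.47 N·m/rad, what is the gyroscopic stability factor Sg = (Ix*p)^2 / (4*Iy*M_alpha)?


Sg = Ix^2 * p^2 / (4 * Iy * M_alpha) = (74e-9)^2 * 12500^2 / (4 * 46e-8 * 0.47) = 0.9894

0.9894


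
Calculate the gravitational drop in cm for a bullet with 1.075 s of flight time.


drop = 0.5*g*t^2 = 0.5*9.81*1.075^2 = 5.66834 m ≈ 566.8 cm

566.8 cm


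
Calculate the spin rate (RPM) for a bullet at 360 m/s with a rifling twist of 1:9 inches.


twist_m = 9*0.0254 = 0.2286 m
spin = v/twist = 360/0.2286 = 1574.803 rev/s
RPM = spin*60 = 1574.803*60 ≈ 94488 RPM

94488 RPM


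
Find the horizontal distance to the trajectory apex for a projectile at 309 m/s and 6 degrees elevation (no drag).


R = v0^2*sin(2*theta)/g = 309^2*sin(2*6°)/9.81 = 2023.61 m
apex_dist = R/2 = 2023.61/2 = 1012 m

1012 m


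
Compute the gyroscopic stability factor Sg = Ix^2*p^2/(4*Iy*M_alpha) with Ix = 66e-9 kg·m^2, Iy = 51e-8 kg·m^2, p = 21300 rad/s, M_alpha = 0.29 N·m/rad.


Sg = Ix^2 * p^2 / (4 * Iy * M_alpha) = (66e-9)^2 * 21300^2 / (4 * 51e-8 * 0.29) = 3.341

3.341


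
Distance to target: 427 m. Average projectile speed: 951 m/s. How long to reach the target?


t = d/v = 427/951 = 0.449 s

0.449 s


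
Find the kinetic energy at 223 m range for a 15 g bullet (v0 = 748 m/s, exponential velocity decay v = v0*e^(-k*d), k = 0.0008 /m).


v = v0*exp(-k*d) = 748*exp(-0.0008*223) = 625.783 m/s
E = 0.5*m*v^2 = 0.5*0.015*625.783^2 = 2937 J

2937 J


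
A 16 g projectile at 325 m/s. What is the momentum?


p = m*v = 0.016*325 = 5.2 kg·m/s

5.2 kg·m/s


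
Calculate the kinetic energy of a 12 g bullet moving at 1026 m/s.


E = 0.5*m*v^2 = 0.5*0.012*1026^2 = 6316 J

6316 J


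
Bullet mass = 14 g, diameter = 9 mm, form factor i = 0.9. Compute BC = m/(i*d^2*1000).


BC = m/(i*d^2*1000) = 14/(0.9 * 9^2 * 1000) = 0.000192

0.000192


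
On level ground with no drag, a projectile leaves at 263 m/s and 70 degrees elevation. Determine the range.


R = v0^2 * sin(2*theta) / g = 263^2 * sin(2*70°) / 9.81 = 4532 m

4532 m


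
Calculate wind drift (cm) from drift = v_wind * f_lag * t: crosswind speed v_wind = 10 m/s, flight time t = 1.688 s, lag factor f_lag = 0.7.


drift = v_wind * lag * t = 10 * 0.7 * 1.688 = 11.816 m ≈ 1182 cm

1182 cm


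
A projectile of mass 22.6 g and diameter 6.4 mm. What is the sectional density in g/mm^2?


SD = m/d^2 = 22.6/6.4^2 = 0.5518 g/mm^2

0.5518 g/mm^2


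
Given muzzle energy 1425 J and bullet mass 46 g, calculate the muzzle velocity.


v = sqrt(2*E/m) = sqrt(2*1425/0.046) = 248.9 m/s

248.9 m/s


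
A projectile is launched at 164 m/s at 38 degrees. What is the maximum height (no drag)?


H = (v0*sin(theta))^2 / (2g) = (164*sin(38°))^2 / (2*9.81) = 519.6 m

519.6 m


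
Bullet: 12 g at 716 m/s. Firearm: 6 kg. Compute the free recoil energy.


v_r = m_p*v_p/m_gun = 0.012*716/6 = 1.432 m/s, E_r = 0.5*m_gun*v_r^2 = 0.5*6*1.432^2 = 6.152 J

6.152 J


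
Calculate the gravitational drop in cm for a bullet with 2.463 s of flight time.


drop = 0.5*g*t^2 = 0.5*9.81*2.463^2 = 29.7555 m ≈ 2976 cm

2976 cm


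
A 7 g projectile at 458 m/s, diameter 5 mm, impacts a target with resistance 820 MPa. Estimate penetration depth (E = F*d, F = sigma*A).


A = pi*(d/2)^2 = pi*(5/2)^2 = 19.635 mm^2
E = 0.5*m*v^2 = 0.5*0.007*458^2 = 734.174 J
depth = E/(sigma*A) = 734.174 J / (820 MPa * 19.635 mm^2) = 734.174/(820 * 19.635) m = 0.045599 m ≈ 45.6 mm

45.6 mm


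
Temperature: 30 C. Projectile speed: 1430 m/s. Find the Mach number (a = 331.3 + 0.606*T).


a = 331.3 + 0.606*(30) = 349.48 m/s
M = v/a = 1430/349.48 = 4.092

4.092


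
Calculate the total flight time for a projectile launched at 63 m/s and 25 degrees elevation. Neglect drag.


T = 2*v0*sin(theta)/g = 2*63*sin(25°)/9.81 = 5.428 s

5.428 s


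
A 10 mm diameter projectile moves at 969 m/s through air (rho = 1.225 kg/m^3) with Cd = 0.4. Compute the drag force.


A = pi*(d/2)^2 = pi*(10/2000)^2 = 7.85398e-05 m^2
Fd = 0.5*Cd*rho*A*v^2 = 0.5*0.4*1.225*7.85398e-05*969^2 = 18.07 N

18.07 N


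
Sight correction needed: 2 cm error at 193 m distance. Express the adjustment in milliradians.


1 mrad subtends 1 cm per 10 m of range, so adj = error_cm / (dist_m / 10) = 2 / (193/10) = 0.1036 mrad

0.1036 mrad


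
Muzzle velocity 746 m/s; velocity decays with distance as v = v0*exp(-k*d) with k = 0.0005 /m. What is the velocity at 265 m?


v = v0*exp(-k*d) = 746*exp(-0.0005*265) = 653.4 m/s

653.4 m/s


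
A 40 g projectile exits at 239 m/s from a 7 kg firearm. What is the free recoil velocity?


v_recoil = m_p * v_p / m_gun = 0.04 * 239 / 7 = 1.366 m/s

1.366 m/s


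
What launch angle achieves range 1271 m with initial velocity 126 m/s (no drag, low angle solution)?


sin(2*theta) = R*g/v0^2 = 1271*9.81/126^2 = 0.785368, theta = arcsin(0.785368)/2 = 25.88°

25.88 degrees


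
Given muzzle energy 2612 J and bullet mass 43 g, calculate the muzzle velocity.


v = sqrt(2*E/m) = sqrt(2*2612/0.043) = 348.6 m/s

348.6 m/s


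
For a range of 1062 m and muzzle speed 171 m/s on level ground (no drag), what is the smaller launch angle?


sin(2*theta) = R*g/v0^2 = 1062*9.81/171^2 = 0.356288, theta = arcsin(0.356288)/2 = 10.44°

10.44 degrees


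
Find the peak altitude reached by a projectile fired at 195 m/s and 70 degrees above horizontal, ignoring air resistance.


H = (v0*sin(theta))^2 / (2g) = (195*sin(70°))^2 / (2*9.81) = 1711 m

1711 m


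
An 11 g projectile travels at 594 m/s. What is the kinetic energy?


E = 0.5*m*v^2 = 0.5*0.011*594^2 = 1941 J

1941 J


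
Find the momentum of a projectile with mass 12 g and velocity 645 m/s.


p = m*v = 0.012*645 = 7.74 kg·m/s

7.74 kg·m/s


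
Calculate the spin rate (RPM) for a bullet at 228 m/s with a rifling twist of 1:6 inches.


twist_m = 6*0.0254 = 0.1524 m
spin = v/twist = 228/0.1524 = 1496.063 rev/s
RPM = spin*60 = 1496.063*60 ≈ 89764 RPM

89764 RPM


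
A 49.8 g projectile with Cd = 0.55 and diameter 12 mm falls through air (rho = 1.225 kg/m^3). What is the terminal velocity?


A = pi*(d/2)^2 = pi*(12/2000)^2 = 1.13097e-04 m^2
vt = sqrt(2mg/(Cd*rho*A)) = sqrt(2*0.0498*9.81/(0.55 * 1.225 * 1.13097e-04)) = 113.2 m/s

113.2 m/s


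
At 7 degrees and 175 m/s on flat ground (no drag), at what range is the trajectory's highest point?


R = v0^2*sin(2*theta)/g = 175^2*sin(2*7°)/9.81 = 755.235 m
apex_dist = R/2 = 755.235/2 = 377.6 m

377.6 m


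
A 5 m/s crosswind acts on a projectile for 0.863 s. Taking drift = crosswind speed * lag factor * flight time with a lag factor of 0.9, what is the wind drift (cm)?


drift = v_wind * lag * t = 5 * 0.9 * 0.863 = 3.8835 m ≈ 388.3 cm

388.3 cm


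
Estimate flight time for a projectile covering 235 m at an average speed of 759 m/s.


t = d/v = 235/759 = 0.3096 s

0.3096 s


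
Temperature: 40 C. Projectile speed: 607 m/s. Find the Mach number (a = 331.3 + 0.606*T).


a = 331.3 + 0.606*(40) = 355.54 m/s
M = v/a = 607/355.54 = 1.707

1.707


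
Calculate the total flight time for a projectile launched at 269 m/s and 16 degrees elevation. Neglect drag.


T = 2*v0*sin(theta)/g = 2*269*sin(16°)/9.81 = 15.12 s

15.12 s


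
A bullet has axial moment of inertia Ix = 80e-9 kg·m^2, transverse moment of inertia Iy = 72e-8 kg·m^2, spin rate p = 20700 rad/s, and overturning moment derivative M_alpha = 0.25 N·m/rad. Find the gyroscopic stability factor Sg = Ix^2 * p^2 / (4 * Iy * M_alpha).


Sg = Ix^2 * p^2 / (4 * Iy * M_alpha) = (80e-9)^2 * 20700^2 / (4 * 72e-8 * 0.25) = 3.809

3.809


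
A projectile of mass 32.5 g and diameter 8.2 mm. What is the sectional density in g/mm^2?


SD = m/d^2 = 32.5/8.2^2 = 0.4833 g/mm^2

0.4833 g/mm^2


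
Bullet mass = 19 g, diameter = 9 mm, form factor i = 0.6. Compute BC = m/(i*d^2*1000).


BC = m/(i*d^2*1000) = 19/(0.6 * 9^2 * 1000) = 0.0003909

0.0003909


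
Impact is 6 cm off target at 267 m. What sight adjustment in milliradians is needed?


1 mrad subtends 1 cm per 10 m of range, so adj = error_cm / (dist_m / 10) = 6 / (267/10) = 0.2247 mrad

0.2247 mrad


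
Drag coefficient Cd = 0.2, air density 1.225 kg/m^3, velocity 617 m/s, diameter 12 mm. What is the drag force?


A = pi*(d/2)^2 = pi*(12/2000)^2 = 1.13097e-04 m^2
Fd = 0.5*Cd*rho*A*v^2 = 0.5*0.2*1.225*1.13097e-04*617^2 = 5.274 N

5.274 N


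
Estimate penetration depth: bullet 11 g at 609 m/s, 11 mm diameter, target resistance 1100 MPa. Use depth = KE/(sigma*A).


A = pi*(d/2)^2 = pi*(11/2)^2 = 95.0332 mm^2
E = 0.5*m*v^2 = 0.5*0.011*609^2 = 2039.85 J
depth = E/(sigma*A) = 2039.85 J / (1100 MPa * 95.0332 mm^2) = 2039.85/(1100 * 95.0332) m = 0.0195132 m ≈ 19.51 mm

19.51 mm


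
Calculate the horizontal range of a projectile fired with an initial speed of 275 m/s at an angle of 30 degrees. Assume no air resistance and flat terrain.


R = v0^2 * sin(2*theta) / g = 275^2 * sin(2*30°) / 9.81 = 6676 m

6676 m


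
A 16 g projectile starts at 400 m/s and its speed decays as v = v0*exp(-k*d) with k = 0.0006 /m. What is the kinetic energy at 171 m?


v = v0*exp(-k*d) = 400*exp(-0.0006*171) = 360.995 m/s
E = 0.5*m*v^2 = 0.5*0.016*360.995^2 = 1043 J

1043 J
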